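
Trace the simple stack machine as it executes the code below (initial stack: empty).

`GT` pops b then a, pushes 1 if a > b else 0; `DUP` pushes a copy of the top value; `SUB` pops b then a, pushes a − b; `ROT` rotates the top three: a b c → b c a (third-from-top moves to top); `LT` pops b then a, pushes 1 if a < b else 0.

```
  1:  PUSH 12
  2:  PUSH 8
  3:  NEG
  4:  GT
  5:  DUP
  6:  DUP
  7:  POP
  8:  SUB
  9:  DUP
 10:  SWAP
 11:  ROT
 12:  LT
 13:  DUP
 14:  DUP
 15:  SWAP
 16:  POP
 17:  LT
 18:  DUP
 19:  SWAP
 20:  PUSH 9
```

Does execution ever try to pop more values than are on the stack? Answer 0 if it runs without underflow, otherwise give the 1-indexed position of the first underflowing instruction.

11

PUSH 12 -> [12]
PUSH 8  -> [12, 8]
NEG     -> [12, -8]
GT      -> [1]
DUP     -> [1, 1]
DUP     -> [1, 1, 1]
POP     -> [1, 1]
SUB     -> [0]
DUP     -> [0, 0]
SWAP    -> [0, 0]
ROT  — needs 3 operands, stack has 2 → underflow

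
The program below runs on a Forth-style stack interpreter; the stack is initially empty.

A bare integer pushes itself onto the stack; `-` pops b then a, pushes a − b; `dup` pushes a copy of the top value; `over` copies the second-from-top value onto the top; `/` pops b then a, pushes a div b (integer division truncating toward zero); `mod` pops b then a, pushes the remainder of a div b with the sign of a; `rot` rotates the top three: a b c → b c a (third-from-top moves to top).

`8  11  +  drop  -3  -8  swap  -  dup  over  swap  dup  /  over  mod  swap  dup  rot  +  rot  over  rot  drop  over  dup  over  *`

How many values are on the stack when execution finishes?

5

8    -> [8]
11   -> [8, 11]
+    -> [19]
drop -> []
-3   -> [-3]
-8   -> [-3, -8]
swap -> [-8, -3]
-    -> [-5]
dup  -> [-5, -5]
over -> [-5, -5, -5]
swap -> [-5, -5, -5]
dup  -> [-5, -5, -5, -5]
/    -> [-5, -5, 1]
over -> [-5, -5, 1, -5]
mod  -> [-5, -5, 1]
swap -> [-5, 1, -5]
dup  -> [-5, 1, -5, -5]
rot  -> [-5, -5, -5, 1]
+    -> [-5, -5, -4]
rot  -> [-5, -4, -5]
over -> [-5, -4, -5, -4]
rot  -> [-5, -5, -4, -4]
drop -> [-5, -5, -4]
over -> [-5, -5, -4, -5]
dup  -> [-5, -5, -4, -5, -5]
over -> [-5, -5, -4, -5, -5, -5]
*    -> [-5, -5, -4, -5, 25]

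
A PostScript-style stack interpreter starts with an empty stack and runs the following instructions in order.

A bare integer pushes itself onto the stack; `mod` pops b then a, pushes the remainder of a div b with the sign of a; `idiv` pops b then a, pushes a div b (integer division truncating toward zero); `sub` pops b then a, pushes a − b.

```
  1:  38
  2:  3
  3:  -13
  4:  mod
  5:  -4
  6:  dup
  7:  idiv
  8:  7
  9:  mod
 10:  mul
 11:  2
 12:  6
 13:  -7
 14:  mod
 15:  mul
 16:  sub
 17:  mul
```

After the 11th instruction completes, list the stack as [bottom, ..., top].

[38, 3, 2]

38   → [38]
3    → [38, 3]
-13  → [38, 3, -13]
mod  → [38, 3]
-4   → [38, 3, -4]
dup  → [38, 3, -4, -4]
idiv → [38, 3, 1]
7    → [38, 3, 1, 7]
mod  → [38, 3, 1]
mul  → [38, 3]
2    → [38, 3, 2]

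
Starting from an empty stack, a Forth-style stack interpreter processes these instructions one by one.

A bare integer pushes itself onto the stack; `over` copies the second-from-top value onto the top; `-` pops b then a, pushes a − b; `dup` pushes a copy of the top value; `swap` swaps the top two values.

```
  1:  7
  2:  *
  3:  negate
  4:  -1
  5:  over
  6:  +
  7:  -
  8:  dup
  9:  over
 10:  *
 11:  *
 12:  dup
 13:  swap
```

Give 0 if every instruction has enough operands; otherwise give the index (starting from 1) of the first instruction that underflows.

7 -> [7]
*  — needs 2 operands, stack has 1 → underflow

2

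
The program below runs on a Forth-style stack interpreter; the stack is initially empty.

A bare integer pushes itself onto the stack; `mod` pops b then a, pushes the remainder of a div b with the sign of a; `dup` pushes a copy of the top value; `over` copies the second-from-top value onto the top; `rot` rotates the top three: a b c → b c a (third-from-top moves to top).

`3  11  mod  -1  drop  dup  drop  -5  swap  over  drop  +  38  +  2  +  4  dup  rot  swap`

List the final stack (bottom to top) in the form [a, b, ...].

3    → [3]
11   → [3, 11]
mod  → [3]
-1   → [3, -1]
drop → [3]
dup  → [3, 3]
drop → [3]
-5   → [3, -5]
swap → [-5, 3]
over → [-5, 3, -5]
drop → [-5, 3]
+    → [-2]
38   → [-2, 38]
+    → [36]
2    → [36, 2]
+    → [38]
4    → [38, 4]
dup  → [38, 4, 4]
rot  → [4, 4, 38]
swap → [4, 38, 4]

[4, 38, 4]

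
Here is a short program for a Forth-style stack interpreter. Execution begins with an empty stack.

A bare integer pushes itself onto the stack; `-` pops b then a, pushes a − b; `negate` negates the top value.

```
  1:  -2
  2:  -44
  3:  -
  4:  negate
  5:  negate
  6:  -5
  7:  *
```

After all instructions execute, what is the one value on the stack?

-210

-2     : -2
-44    : -2 -44
-      : 42
negate : -42
negate : 42
-5     : 42 -5
*      : -210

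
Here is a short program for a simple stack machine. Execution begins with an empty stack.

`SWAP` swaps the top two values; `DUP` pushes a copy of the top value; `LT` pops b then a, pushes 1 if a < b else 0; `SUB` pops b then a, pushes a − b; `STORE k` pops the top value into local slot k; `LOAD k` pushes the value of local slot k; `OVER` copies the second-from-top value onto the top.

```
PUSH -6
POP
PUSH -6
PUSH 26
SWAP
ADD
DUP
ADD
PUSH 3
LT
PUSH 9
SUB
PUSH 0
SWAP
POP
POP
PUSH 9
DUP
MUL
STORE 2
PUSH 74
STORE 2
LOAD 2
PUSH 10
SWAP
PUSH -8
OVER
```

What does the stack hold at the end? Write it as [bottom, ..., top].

PUSH -6  -6
POP      (empty)
PUSH -6  -6
PUSH 26  -6 26
SWAP     26 -6
ADD      20
DUP      20 20
ADD      40
PUSH 3   40 3
LT       0
PUSH 9   0 9
SUB      -9
PUSH 0   -9 0
SWAP     0 -9
POP      0
POP      (empty)
PUSH 9   9
DUP      9 9
MUL      81
STORE 2  (empty)
PUSH 74  74
STORE 2  (empty)
LOAD 2   74
PUSH 10  74 10
SWAP     10 74
PUSH -8  10 74 -8
OVER     10 74 -8 74

[10, 74, -8, 74]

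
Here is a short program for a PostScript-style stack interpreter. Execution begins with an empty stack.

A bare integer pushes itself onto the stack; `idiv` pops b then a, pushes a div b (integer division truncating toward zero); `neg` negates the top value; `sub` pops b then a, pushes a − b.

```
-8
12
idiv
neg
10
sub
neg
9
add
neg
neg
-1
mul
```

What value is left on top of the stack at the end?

-8   → [-8]
12   → [-8, 12]
idiv → [0]
neg  → [0]
10   → [0, 10]
sub  → [-10]
neg  → [10]
9    → [10, 9]
add  → [19]
neg  → [-19]
neg  → [19]
-1   → [19, -1]
mul  → [-19]

-19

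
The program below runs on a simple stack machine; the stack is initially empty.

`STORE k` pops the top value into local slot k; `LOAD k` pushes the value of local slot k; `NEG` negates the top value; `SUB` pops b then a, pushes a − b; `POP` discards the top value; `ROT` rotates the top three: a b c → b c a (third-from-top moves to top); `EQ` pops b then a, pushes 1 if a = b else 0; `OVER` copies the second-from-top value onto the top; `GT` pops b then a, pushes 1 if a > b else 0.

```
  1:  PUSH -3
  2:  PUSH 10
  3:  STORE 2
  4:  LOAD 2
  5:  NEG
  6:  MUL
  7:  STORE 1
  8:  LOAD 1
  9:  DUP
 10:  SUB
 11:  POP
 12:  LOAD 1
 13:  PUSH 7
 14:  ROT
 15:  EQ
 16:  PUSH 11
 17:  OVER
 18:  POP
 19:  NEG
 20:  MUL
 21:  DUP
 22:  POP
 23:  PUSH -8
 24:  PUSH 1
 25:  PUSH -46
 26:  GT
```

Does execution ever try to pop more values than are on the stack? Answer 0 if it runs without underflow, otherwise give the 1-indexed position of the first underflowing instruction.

14

PUSH -3 -> -3
PUSH 10 -> -3 10
STORE 2 -> -3
LOAD 2  -> -3 10
NEG     -> -3 -10
MUL     -> 30
STORE 1 -> (empty)
LOAD 1  -> 30
DUP     -> 30 30
SUB     -> 0
POP     -> (empty)
LOAD 1  -> 30
PUSH 7  -> 30 7
ROT  — needs 3 operands, stack has 2 → underflow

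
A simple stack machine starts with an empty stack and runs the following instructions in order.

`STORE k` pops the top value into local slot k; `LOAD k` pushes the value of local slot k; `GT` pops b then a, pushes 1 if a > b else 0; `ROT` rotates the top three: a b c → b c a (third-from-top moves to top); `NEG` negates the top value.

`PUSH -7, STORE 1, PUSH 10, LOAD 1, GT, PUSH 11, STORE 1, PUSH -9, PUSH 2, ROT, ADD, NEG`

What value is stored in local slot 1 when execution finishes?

11

PUSH -7  -7
STORE 1  (empty)
PUSH 10  10
LOAD 1   10 -7
GT       1
PUSH 11  1 11
STORE 1  1
PUSH -9  1 -9
PUSH 2   1 -9 2
ROT      -9 2 1
ADD      -9 3
NEG      -9 -3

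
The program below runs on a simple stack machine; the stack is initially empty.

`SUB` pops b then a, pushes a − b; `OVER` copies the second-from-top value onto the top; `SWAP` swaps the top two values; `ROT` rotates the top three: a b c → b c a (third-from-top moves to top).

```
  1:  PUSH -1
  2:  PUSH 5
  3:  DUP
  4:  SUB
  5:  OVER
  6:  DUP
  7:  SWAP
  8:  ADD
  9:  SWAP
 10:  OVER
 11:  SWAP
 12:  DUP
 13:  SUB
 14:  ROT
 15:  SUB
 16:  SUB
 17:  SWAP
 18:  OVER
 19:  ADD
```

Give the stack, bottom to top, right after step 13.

PUSH -1 → -1
PUSH 5  → -1 5
DUP     → -1 5 5
SUB     → -1 0
OVER    → -1 0 -1
DUP     → -1 0 -1 -1
SWAP    → -1 0 -1 -1
ADD     → -1 0 -2
SWAP    → -1 -2 0
OVER    → -1 -2 0 -2
SWAP    → -1 -2 -2 0
DUP     → -1 -2 -2 0 0
SUB     → -1 -2 -2 0

[-1, -2, -2, 0]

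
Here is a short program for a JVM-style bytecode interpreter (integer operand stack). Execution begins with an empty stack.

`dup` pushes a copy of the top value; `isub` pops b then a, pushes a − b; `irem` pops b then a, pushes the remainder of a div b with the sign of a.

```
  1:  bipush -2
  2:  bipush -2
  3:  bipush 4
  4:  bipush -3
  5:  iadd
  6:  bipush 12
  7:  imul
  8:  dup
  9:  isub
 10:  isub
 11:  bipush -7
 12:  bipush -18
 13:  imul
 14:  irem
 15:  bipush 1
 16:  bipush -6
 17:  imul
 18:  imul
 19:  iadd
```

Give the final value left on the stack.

bipush -2  -> -2
bipush -2  -> -2 -2
bipush 4   -> -2 -2 4
bipush -3  -> -2 -2 4 -3
iadd       -> -2 -2 1
bipush 12  -> -2 -2 1 12
imul       -> -2 -2 12
dup        -> -2 -2 12 12
isub       -> -2 -2 0
isub       -> -2 -2
bipush -7  -> -2 -2 -7
bipush -18 -> -2 -2 -7 -18
imul       -> -2 -2 126
irem       -> -2 -2
bipush 1   -> -2 -2 1
bipush -6  -> -2 -2 1 -6
imul       -> -2 -2 -6
imul       -> -2 12
iadd       -> 10

10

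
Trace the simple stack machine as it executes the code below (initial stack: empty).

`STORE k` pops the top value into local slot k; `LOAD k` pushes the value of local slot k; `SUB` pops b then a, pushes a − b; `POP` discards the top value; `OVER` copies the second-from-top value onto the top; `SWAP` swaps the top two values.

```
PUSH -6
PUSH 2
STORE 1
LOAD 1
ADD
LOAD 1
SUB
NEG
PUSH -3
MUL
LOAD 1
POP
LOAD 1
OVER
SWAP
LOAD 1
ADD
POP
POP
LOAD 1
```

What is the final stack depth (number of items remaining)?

PUSH -6  -6
PUSH 2   -6 2
STORE 1  -6
LOAD 1   -6 2
ADD      -4
LOAD 1   -4 2
SUB      -6
NEG      6
PUSH -3  6 -3
MUL      -18
LOAD 1   -18 2
POP      -18
LOAD 1   -18 2
OVER     -18 2 -18
SWAP     -18 -18 2
LOAD 1   -18 -18 2 2
ADD      -18 -18 4
POP      -18 -18
POP      -18
LOAD 1   -18 2

2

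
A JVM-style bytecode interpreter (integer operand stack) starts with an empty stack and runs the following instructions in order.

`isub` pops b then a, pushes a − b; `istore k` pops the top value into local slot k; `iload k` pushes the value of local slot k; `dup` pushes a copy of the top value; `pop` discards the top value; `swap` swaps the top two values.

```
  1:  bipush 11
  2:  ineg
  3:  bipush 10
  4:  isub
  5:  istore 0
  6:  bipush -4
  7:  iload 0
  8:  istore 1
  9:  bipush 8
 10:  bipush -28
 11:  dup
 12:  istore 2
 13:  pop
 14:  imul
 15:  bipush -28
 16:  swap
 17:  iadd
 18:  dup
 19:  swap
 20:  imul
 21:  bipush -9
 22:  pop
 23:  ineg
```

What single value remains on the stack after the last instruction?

-3600

bipush 11   [11]
ineg        [-11]
bipush 10   [-11, 10]
isub        [-21]
istore 0    []
bipush -4   [-4]
iload 0     [-4, -21]
istore 1    [-4]
bipush 8    [-4, 8]
bipush -28  [-4, 8, -28]
dup         [-4, 8, -28, -28]
istore 2    [-4, 8, -28]
pop         [-4, 8]
imul        [-32]
bipush -28  [-32, -28]
swap        [-28, -32]
iadd        [-60]
dup         [-60, -60]
swap        [-60, -60]
imul        [3600]
bipush -9   [3600, -9]
pop         [3600]
ineg        [-3600]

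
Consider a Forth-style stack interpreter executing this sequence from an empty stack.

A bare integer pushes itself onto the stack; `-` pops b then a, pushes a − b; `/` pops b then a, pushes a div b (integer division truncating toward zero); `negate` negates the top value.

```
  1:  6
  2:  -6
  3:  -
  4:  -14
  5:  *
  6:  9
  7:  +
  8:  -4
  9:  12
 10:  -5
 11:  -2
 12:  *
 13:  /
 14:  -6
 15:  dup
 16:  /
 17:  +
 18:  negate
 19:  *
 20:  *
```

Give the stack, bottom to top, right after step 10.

6   → 6
-6  → 6 -6
-   → 12
-14 → 12 -14
*   → -168
9   → -168 9
+   → -159
-4  → -159 -4
12  → -159 -4 12
-5  → -159 -4 12 -5

[-159, -4, 12, -5]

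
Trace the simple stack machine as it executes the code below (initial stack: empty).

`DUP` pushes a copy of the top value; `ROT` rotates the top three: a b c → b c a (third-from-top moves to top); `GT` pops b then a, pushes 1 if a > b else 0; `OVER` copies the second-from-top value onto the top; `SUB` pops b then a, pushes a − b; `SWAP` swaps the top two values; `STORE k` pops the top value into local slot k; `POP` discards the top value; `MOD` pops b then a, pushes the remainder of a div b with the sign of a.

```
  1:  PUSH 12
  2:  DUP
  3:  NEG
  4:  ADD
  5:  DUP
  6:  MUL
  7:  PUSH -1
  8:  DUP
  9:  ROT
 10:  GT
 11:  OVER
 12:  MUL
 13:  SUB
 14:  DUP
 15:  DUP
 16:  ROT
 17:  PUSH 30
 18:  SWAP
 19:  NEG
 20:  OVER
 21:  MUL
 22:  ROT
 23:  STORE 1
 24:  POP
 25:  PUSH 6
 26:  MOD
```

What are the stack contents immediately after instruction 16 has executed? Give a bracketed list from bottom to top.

PUSH 12 → 12
DUP     → 12 12
NEG     → 12 -12
ADD     → 0
DUP     → 0 0
MUL     → 0
PUSH -1 → 0 -1
DUP     → 0 -1 -1
ROT     → -1 -1 0
GT      → -1 0
OVER    → -1 0 -1
MUL     → -1 0
SUB     → -1
DUP     → -1 -1
DUP     → -1 -1 -1
ROT     → -1 -1 -1

[-1, -1, -1]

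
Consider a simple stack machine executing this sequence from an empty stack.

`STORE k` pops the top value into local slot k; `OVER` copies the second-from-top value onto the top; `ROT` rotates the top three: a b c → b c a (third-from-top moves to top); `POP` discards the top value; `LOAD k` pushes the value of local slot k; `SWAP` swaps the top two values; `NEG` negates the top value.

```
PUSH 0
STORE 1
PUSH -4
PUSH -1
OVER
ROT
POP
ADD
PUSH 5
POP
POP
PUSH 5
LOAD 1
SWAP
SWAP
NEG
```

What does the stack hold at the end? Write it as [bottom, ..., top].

PUSH 0  : 0
STORE 1 : (empty)
PUSH -4 : -4
PUSH -1 : -4 -1
OVER    : -4 -1 -4
ROT     : -1 -4 -4
POP     : -1 -4
ADD     : -5
PUSH 5  : -5 5
POP     : -5
POP     : (empty)
PUSH 5  : 5
LOAD 1  : 5 0
SWAP    : 0 5
SWAP    : 5 0
NEG     : 5 0

[5, 0]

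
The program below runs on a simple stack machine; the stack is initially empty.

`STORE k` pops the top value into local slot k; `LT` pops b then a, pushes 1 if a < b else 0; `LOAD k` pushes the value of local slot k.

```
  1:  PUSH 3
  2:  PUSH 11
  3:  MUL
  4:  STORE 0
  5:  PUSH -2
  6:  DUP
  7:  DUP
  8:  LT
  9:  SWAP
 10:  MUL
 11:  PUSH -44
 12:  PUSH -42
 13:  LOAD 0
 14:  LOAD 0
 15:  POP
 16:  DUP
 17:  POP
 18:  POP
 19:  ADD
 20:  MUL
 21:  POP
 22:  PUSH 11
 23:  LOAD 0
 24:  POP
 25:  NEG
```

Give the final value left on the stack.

PUSH 3    [3]
PUSH 11   [3, 11]
MUL       [33]
STORE 0   []
PUSH -2   [-2]
DUP       [-2, -2]
DUP       [-2, -2, -2]
LT        [-2, 0]
SWAP      [0, -2]
MUL       [0]
PUSH -44  [0, -44]
PUSH -42  [0, -44, -42]
LOAD 0    [0, -44, -42, 33]
LOAD 0    [0, -44, -42, 33, 33]
POP       [0, -44, -42, 33]
DUP       [0, -44, -42, 33, 33]
POP       [0, -44, -42, 33]
POP       [0, -44, -42]
ADD       [0, -86]
MUL       [0]
POP       []
PUSH 11   [11]
LOAD 0    [11, 33]
POP       [11]
NEG       [-11]

-11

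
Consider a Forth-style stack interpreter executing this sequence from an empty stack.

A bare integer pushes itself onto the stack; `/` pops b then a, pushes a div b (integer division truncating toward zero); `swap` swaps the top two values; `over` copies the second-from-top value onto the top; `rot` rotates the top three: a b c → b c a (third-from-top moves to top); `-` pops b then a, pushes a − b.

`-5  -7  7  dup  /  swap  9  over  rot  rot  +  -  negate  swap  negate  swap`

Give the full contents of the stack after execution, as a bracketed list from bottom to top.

[-5, -1, 9]

-5      -5
-7      -5 -7
7       -5 -7 7
dup     -5 -7 7 7
/       -5 -7 1
swap    -5 1 -7
9       -5 1 -7 9
over    -5 1 -7 9 -7
rot     -5 1 9 -7 -7
rot     -5 1 -7 -7 9
+       -5 1 -7 2
-       -5 1 -9
negate  -5 1 9
swap    -5 9 1
negate  -5 9 -1
swap    -5 -1 9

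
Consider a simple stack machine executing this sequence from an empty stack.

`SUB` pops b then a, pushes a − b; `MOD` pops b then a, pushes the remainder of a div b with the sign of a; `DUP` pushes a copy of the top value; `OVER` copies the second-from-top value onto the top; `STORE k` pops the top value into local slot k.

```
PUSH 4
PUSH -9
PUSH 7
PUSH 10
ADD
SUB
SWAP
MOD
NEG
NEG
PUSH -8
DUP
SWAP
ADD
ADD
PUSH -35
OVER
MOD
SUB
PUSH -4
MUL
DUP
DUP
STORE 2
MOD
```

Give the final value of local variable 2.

4

PUSH 4   → [4]
PUSH -9  → [4, -9]
PUSH 7   → [4, -9, 7]
PUSH 10  → [4, -9, 7, 10]
ADD      → [4, -9, 17]
SUB      → [4, -26]
SWAP     → [-26, 4]
MOD      → [-2]
NEG      → [2]
NEG      → [-2]
PUSH -8  → [-2, -8]
DUP      → [-2, -8, -8]
SWAP     → [-2, -8, -8]
ADD      → [-2, -16]
ADD      → [-18]
PUSH -35 → [-18, -35]
OVER     → [-18, -35, -18]
MOD      → [-18, -17]
SUB      → [-1]
PUSH -4  → [-1, -4]
MUL      → [4]
DUP      → [4, 4]
DUP      → [4, 4, 4]
STORE 2  → [4, 4]
MOD      → [0]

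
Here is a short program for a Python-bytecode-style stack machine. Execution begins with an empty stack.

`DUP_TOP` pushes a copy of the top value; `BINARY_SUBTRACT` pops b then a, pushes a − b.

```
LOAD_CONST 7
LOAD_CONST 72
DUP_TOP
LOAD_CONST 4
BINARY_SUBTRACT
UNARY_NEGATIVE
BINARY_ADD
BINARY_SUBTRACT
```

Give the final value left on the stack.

LOAD_CONST 7    : 7
LOAD_CONST 72   : 7 72
DUP_TOP         : 7 72 72
LOAD_CONST 4    : 7 72 72 4
BINARY_SUBTRACT : 7 72 68
UNARY_NEGATIVE  : 7 72 -68
BINARY_ADD      : 7 4
BINARY_SUBTRACT : 3

3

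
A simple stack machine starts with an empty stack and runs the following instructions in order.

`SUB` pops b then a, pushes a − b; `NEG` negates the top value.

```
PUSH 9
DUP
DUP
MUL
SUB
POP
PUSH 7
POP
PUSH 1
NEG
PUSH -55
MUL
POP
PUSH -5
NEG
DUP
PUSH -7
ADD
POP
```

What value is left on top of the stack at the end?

5

PUSH 9    [9]
DUP       [9, 9]
DUP       [9, 9, 9]
MUL       [9, 81]
SUB       [-72]
POP       []
PUSH 7    [7]
POP       []
PUSH 1    [1]
NEG       [-1]
PUSH -55  [-1, -55]
MUL       [55]
POP       []
PUSH -5   [-5]
NEG       [5]
DUP       [5, 5]
PUSH -7   [5, 5, -7]
ADD       [5, -2]
POP       [5]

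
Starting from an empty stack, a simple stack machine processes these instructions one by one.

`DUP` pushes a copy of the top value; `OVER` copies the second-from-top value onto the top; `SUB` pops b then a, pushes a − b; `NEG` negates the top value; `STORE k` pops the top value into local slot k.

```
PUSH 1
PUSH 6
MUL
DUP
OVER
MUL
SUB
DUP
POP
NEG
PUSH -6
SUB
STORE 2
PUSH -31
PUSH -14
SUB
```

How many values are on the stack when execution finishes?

PUSH 1   : [1]
PUSH 6   : [1, 6]
MUL      : [6]
DUP      : [6, 6]
OVER     : [6, 6, 6]
MUL      : [6, 36]
SUB      : [-30]
DUP      : [-30, -30]
POP      : [-30]
NEG      : [30]
PUSH -6  : [30, -6]
SUB      : [36]
STORE 2  : []
PUSH -31 : [-31]
PUSH -14 : [-31, -14]
SUB      : [-17]

1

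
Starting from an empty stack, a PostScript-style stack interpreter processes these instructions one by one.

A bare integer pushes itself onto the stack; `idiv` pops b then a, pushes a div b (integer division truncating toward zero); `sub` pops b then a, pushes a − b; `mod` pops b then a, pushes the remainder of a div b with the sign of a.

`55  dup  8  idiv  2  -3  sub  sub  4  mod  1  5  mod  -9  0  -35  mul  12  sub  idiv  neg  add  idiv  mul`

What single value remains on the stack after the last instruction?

55   → 55
dup  → 55 55
8    → 55 55 8
idiv → 55 6
2    → 55 6 2
-3   → 55 6 2 -3
sub  → 55 6 5
sub  → 55 1
4    → 55 1 4
mod  → 55 1
1    → 55 1 1
5    → 55 1 1 5
mod  → 55 1 1
-9   → 55 1 1 -9
0    → 55 1 1 -9 0
-35  → 55 1 1 -9 0 -35
mul  → 55 1 1 -9 0
12   → 55 1 1 -9 0 12
sub  → 55 1 1 -9 -12
idiv → 55 1 1 0
neg  → 55 1 1 0
add  → 55 1 1
idiv → 55 1
mul  → 55

55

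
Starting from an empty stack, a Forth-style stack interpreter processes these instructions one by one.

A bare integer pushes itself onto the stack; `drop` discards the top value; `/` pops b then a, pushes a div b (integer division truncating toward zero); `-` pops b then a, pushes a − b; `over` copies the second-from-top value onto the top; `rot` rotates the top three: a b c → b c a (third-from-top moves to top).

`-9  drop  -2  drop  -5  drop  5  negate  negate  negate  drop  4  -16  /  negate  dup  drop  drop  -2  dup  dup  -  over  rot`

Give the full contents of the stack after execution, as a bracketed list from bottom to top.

[0, -2, -2]

-9     -> -9
drop   -> (empty)
-2     -> -2
drop   -> (empty)
-5     -> -5
drop   -> (empty)
5      -> 5
negate -> -5
negate -> 5
negate -> -5
drop   -> (empty)
4      -> 4
-16    -> 4 -16
/      -> 0
negate -> 0
dup    -> 0 0
drop   -> 0
drop   -> (empty)
-2     -> -2
dup    -> -2 -2
dup    -> -2 -2 -2
-      -> -2 0
over   -> -2 0 -2
rot    -> 0 -2 -2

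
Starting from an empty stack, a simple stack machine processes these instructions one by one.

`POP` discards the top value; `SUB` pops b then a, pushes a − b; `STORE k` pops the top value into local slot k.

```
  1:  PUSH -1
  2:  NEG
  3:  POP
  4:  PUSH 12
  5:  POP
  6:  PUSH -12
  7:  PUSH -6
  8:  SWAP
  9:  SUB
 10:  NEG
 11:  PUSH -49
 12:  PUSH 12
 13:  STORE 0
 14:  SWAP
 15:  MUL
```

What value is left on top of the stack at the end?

PUSH -1  → -1
NEG      → 1
POP      → (empty)
PUSH 12  → 12
POP      → (empty)
PUSH -12 → -12
PUSH -6  → -12 -6
SWAP     → -6 -12
SUB      → 6
NEG      → -6
PUSH -49 → -6 -49
PUSH 12  → -6 -49 12
STORE 0  → -6 -49
SWAP     → -49 -6
MUL      → 294

294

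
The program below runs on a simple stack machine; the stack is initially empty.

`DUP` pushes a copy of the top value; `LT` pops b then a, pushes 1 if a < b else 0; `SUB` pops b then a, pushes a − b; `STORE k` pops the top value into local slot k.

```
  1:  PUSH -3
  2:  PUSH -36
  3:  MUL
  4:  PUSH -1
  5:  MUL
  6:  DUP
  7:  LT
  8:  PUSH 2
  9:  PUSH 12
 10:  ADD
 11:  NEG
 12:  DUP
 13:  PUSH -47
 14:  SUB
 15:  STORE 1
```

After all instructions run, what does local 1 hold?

PUSH -3  : -3
PUSH -36 : -3 -36
MUL      : 108
PUSH -1  : 108 -1
MUL      : -108
DUP      : -108 -108
LT       : 0
PUSH 2   : 0 2
PUSH 12  : 0 2 12
ADD      : 0 14
NEG      : 0 -14
DUP      : 0 -14 -14
PUSH -47 : 0 -14 -14 -47
SUB      : 0 -14 33
STORE 1  : 0 -14

33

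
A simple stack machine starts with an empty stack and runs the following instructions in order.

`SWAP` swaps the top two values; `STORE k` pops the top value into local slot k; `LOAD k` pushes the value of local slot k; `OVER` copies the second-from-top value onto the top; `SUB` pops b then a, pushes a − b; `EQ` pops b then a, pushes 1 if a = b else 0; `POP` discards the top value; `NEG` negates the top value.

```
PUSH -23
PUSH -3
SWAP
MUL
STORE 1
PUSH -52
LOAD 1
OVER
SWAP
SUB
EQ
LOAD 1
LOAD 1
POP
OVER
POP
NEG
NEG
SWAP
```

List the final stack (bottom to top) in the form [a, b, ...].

[69, 0]

PUSH -23 -> [-23]
PUSH -3  -> [-23, -3]
SWAP     -> [-3, -23]
MUL      -> [69]
STORE 1  -> []
PUSH -52 -> [-52]
LOAD 1   -> [-52, 69]
OVER     -> [-52, 69, -52]
SWAP     -> [-52, -52, 69]
SUB      -> [-52, -121]
EQ       -> [0]
LOAD 1   -> [0, 69]
LOAD 1   -> [0, 69, 69]
POP      -> [0, 69]
OVER     -> [0, 69, 0]
POP      -> [0, 69]
NEG      -> [0, -69]
NEG      -> [0, 69]
SWAP     -> [69, 0]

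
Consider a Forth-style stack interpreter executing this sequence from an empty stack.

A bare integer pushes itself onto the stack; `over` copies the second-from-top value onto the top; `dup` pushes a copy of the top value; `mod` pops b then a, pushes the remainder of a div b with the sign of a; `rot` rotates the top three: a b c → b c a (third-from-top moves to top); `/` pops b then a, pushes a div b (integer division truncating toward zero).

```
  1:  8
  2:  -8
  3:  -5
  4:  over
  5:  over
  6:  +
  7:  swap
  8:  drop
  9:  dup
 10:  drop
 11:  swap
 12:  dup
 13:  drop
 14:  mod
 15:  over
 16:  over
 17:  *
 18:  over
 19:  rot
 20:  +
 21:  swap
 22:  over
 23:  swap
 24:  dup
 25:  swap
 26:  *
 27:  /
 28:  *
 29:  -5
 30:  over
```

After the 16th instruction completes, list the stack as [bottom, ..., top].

8    : 8
-8   : 8 -8
-5   : 8 -8 -5
over : 8 -8 -5 -8
over : 8 -8 -5 -8 -5
+    : 8 -8 -5 -13
swap : 8 -8 -13 -5
drop : 8 -8 -13
dup  : 8 -8 -13 -13
drop : 8 -8 -13
swap : 8 -13 -8
dup  : 8 -13 -8 -8
drop : 8 -13 -8
mod  : 8 -5
over : 8 -5 8
over : 8 -5 8 -5

[8, -5, 8, -5]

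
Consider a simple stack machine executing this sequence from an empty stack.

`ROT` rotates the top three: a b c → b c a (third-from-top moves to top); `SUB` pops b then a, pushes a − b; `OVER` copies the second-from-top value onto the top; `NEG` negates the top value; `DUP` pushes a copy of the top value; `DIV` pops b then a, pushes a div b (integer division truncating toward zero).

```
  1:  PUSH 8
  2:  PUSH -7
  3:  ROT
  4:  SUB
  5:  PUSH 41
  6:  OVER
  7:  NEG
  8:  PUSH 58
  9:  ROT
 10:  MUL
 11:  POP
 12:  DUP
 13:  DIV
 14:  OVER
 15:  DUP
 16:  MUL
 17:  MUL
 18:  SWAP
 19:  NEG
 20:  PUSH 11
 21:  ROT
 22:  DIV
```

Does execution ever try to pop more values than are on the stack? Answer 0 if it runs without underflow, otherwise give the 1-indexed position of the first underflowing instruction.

3

PUSH 8   8
PUSH -7  8 -7
ROT  — needs 3 operands, stack has 2 → underflow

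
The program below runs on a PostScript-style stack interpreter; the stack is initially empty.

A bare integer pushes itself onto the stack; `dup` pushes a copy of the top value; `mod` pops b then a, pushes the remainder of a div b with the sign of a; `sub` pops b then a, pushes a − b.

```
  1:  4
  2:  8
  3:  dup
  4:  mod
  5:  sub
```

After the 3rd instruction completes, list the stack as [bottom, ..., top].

[4, 8, 8]

4    [4]
8    [4, 8]
dup  [4, 8, 8]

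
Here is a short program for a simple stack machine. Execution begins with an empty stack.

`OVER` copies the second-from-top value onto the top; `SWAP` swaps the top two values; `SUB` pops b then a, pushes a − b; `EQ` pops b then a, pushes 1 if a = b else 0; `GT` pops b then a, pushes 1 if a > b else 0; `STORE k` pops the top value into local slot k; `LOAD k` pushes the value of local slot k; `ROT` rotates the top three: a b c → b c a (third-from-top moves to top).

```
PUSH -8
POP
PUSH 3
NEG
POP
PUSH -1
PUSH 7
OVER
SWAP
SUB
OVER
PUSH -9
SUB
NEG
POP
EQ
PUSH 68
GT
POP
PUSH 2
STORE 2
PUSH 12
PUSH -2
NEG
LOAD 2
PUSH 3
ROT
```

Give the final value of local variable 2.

2

PUSH -8 -> [-8]
POP     -> []
PUSH 3  -> [3]
NEG     -> [-3]
POP     -> []
PUSH -1 -> [-1]
PUSH 7  -> [-1, 7]
OVER    -> [-1, 7, -1]
SWAP    -> [-1, -1, 7]
SUB     -> [-1, -8]
OVER    -> [-1, -8, -1]
PUSH -9 -> [-1, -8, -1, -9]
SUB     -> [-1, -8, 8]
NEG     -> [-1, -8, -8]
POP     -> [-1, -8]
EQ      -> [0]
PUSH 68 -> [0, 68]
GT      -> [0]
POP     -> []
PUSH 2  -> [2]
STORE 2 -> []
PUSH 12 -> [12]
PUSH -2 -> [12, -2]
NEG     -> [12, 2]
LOAD 2  -> [12, 2, 2]
PUSH 3  -> [12, 2, 2, 3]
ROT     -> [12, 2, 3, 2]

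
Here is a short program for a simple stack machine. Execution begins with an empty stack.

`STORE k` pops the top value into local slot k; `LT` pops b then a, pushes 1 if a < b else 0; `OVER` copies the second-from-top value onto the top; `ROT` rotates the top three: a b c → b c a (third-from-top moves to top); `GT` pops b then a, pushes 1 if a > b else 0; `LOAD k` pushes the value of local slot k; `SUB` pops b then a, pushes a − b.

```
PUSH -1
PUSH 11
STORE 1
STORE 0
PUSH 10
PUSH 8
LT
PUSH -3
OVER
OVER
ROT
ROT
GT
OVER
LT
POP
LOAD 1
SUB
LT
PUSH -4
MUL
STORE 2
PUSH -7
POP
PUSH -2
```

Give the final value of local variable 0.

-1

PUSH -1 → -1
PUSH 11 → -1 11
STORE 1 → -1
STORE 0 → (empty)
PUSH 10 → 10
PUSH 8  → 10 8
LT      → 0
PUSH -3 → 0 -3
OVER    → 0 -3 0
OVER    → 0 -3 0 -3
ROT     → 0 0 -3 -3
ROT     → 0 -3 -3 0
GT      → 0 -3 0
OVER    → 0 -3 0 -3
LT      → 0 -3 0
POP     → 0 -3
LOAD 1  → 0 -3 11
SUB     → 0 -14
LT      → 0
PUSH -4 → 0 -4
MUL     → 0
STORE 2 → (empty)
PUSH -7 → -7
POP     → (empty)
PUSH -2 → -2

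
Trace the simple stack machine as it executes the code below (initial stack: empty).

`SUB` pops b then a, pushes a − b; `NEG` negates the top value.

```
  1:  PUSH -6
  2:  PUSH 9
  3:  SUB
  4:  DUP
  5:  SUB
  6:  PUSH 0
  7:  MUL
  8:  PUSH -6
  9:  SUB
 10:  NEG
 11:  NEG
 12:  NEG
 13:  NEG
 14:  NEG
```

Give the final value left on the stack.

-6

PUSH -6 → -6
PUSH 9  → -6 9
SUB     → -15
DUP     → -15 -15
SUB     → 0
PUSH 0  → 0 0
MUL     → 0
PUSH -6 → 0 -6
SUB     → 6
NEG     → -6
NEG     → 6
NEG     → -6
NEG     → 6
NEG     → -6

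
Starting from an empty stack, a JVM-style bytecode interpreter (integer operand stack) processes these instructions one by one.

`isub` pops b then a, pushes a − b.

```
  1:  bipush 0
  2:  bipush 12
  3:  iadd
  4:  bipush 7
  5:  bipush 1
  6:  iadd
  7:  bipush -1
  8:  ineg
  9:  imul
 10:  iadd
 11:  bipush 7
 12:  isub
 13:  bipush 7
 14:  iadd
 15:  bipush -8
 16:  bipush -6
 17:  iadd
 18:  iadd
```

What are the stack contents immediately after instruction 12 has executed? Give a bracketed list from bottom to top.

[13]

bipush 0  → 0
bipush 12 → 0 12
iadd      → 12
bipush 7  → 12 7
bipush 1  → 12 7 1
iadd      → 12 8
bipush -1 → 12 8 -1
ineg      → 12 8 1
imul      → 12 8
iadd      → 20
bipush 7  → 20 7
isub      → 13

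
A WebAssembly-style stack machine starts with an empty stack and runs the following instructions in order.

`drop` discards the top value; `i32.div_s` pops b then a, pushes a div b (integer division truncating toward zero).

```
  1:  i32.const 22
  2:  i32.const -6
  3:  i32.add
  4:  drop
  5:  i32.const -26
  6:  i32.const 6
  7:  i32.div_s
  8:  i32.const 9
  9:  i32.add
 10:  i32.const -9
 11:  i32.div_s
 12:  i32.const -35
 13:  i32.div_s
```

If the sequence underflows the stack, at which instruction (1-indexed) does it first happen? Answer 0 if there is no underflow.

0

i32.const 22  → 22
i32.const -6  → 22 -6
i32.add       → 16
drop          → (empty)
i32.const -26 → -26
i32.const 6   → -26 6
i32.div_s     → -4
i32.const 9   → -4 9
i32.add       → 5
i32.const -9  → 5 -9
i32.div_s     → 0
i32.const -35 → 0 -35
i32.div_s     → 0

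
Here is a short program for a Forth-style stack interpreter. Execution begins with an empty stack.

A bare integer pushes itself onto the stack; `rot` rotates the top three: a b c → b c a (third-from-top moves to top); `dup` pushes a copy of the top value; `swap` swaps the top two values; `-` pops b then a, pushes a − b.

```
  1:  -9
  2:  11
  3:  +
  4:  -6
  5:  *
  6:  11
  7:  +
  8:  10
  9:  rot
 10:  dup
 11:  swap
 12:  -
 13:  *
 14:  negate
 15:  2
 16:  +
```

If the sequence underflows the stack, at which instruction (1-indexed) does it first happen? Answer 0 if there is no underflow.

9

-9  [-9]
11  [-9, 11]
+   [2]
-6  [2, -6]
*   [-12]
11  [-12, 11]
+   [-1]
10  [-1, 10]
rot  — needs 3 operands, stack has 2 → underflow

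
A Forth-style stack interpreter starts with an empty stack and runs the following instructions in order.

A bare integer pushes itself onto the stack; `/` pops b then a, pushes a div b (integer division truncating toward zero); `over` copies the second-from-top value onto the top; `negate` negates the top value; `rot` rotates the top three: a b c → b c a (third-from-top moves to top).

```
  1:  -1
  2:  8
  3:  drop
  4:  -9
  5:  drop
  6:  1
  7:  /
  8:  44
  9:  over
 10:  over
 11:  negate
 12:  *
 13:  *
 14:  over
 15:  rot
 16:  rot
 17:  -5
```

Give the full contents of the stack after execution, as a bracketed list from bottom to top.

[-1, -1, 1936, -5]

-1     → -1
8      → -1 8
drop   → -1
-9     → -1 -9
drop   → -1
1      → -1 1
/      → -1
44     → -1 44
over   → -1 44 -1
over   → -1 44 -1 44
negate → -1 44 -1 -44
*      → -1 44 44
*      → -1 1936
over   → -1 1936 -1
rot    → 1936 -1 -1
rot    → -1 -1 1936
-5     → -1 -1 1936 -5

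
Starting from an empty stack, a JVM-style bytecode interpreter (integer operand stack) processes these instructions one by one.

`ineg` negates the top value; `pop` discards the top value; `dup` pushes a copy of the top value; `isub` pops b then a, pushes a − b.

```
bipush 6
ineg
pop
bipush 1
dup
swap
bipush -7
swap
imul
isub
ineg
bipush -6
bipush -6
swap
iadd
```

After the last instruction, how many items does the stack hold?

bipush 6  → [6]
ineg      → [-6]
pop       → []
bipush 1  → [1]
dup       → [1, 1]
swap      → [1, 1]
bipush -7 → [1, 1, -7]
swap      → [1, -7, 1]
imul      → [1, -7]
isub      → [8]
ineg      → [-8]
bipush -6 → [-8, -6]
bipush -6 → [-8, -6, -6]
swap      → [-8, -6, -6]
iadd      → [-8, -12]

2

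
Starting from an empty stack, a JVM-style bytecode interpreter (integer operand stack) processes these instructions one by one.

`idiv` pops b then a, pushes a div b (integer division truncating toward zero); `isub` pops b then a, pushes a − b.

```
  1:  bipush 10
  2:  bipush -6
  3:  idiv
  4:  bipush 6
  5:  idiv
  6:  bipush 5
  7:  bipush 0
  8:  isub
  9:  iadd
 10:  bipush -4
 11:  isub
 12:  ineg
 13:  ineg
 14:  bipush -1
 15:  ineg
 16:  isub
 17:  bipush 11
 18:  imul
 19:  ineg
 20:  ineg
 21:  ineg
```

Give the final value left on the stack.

-88

bipush 10 : [10]
bipush -6 : [10, -6]
idiv      : [-1]
bipush 6  : [-1, 6]
idiv      : [0]
bipush 5  : [0, 5]
bipush 0  : [0, 5, 0]
isub      : [0, 5]
iadd      : [5]
bipush -4 : [5, -4]
isub      : [9]
ineg      : [-9]
ineg      : [9]
bipush -1 : [9, -1]
ineg      : [9, 1]
isub      : [8]
bipush 11 : [8, 11]
imul      : [88]
ineg      : [-88]
ineg      : [88]
ineg      : [-88]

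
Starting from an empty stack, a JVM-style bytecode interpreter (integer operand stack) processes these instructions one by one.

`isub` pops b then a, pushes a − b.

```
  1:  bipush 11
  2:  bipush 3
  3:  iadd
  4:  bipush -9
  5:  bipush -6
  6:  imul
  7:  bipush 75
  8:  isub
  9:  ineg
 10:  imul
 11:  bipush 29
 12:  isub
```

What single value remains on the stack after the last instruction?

265

bipush 11 → [11]
bipush 3  → [11, 3]
iadd      → [14]
bipush -9 → [14, -9]
bipush -6 → [14, -9, -6]
imul      → [14, 54]
bipush 75 → [14, 54, 75]
isub      → [14, -21]
ineg      → [14, 21]
imul      → [294]
bipush 29 → [294, 29]
isub      → [265]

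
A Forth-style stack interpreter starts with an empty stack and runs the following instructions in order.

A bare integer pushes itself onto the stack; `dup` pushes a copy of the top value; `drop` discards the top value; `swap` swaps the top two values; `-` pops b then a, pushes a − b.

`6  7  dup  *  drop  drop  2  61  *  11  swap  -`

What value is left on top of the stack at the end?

6    -> [6]
7    -> [6, 7]
dup  -> [6, 7, 7]
*    -> [6, 49]
drop -> [6]
drop -> []
2    -> [2]
61   -> [2, 61]
*    -> [122]
11   -> [122, 11]
swap -> [11, 122]
-    -> [-111]

-111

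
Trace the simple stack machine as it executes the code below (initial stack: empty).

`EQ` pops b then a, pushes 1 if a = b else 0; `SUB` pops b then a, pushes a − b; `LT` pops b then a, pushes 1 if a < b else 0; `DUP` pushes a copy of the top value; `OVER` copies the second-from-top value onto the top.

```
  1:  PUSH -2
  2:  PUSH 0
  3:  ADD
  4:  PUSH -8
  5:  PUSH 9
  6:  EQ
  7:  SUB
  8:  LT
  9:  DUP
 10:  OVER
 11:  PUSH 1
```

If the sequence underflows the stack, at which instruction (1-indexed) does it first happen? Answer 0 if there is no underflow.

PUSH -2 -> [-2]
PUSH 0  -> [-2, 0]
ADD     -> [-2]
PUSH -8 -> [-2, -8]
PUSH 9  -> [-2, -8, 9]
EQ      -> [-2, 0]
SUB     -> [-2]
LT  — needs 2 operands, stack has 1 → underflow

8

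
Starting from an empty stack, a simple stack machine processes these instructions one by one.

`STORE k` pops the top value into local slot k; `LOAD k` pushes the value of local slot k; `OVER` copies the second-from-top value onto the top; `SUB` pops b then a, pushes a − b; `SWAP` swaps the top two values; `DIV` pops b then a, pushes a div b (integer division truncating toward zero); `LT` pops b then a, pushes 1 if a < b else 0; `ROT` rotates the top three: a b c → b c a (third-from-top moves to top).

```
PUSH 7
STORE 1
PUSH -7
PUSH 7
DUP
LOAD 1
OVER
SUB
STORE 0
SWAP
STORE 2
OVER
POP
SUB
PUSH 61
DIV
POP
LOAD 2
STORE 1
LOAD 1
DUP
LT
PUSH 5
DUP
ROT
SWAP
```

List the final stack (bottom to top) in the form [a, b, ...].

PUSH 7  → 7
STORE 1 → (empty)
PUSH -7 → -7
PUSH 7  → -7 7
DUP     → -7 7 7
LOAD 1  → -7 7 7 7
OVER    → -7 7 7 7 7
SUB     → -7 7 7 0
STORE 0 → -7 7 7
SWAP    → -7 7 7
STORE 2 → -7 7
OVER    → -7 7 -7
POP     → -7 7
SUB     → -14
PUSH 61 → -14 61
DIV     → 0
POP     → (empty)
LOAD 2  → 7
STORE 1 → (empty)
LOAD 1  → 7
DUP     → 7 7
LT      → 0
PUSH 5  → 0 5
DUP     → 0 5 5
ROT     → 5 5 0
SWAP    → 5 0 5

[5, 0, 5]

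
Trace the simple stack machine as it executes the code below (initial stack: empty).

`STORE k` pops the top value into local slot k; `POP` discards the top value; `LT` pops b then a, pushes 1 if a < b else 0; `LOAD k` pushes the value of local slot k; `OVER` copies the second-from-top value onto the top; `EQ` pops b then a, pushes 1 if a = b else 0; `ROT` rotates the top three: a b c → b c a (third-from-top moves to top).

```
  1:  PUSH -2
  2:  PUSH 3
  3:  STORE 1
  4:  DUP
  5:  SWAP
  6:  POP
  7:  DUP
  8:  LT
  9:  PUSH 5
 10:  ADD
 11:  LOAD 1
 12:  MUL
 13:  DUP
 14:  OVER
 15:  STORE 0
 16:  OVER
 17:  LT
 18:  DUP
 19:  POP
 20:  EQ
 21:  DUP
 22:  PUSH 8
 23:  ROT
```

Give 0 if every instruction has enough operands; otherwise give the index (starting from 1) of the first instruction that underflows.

0

PUSH -2 : [-2]
PUSH 3  : [-2, 3]
STORE 1 : [-2]
DUP     : [-2, -2]
SWAP    : [-2, -2]
POP     : [-2]
DUP     : [-2, -2]
LT      : [0]
PUSH 5  : [0, 5]
ADD     : [5]
LOAD 1  : [5, 3]
MUL     : [15]
DUP     : [15, 15]
OVER    : [15, 15, 15]
STORE 0 : [15, 15]
OVER    : [15, 15, 15]
LT      : [15, 0]
DUP     : [15, 0, 0]
POP     : [15, 0]
EQ      : [0]
DUP     : [0, 0]
PUSH 8  : [0, 0, 8]
ROT     : [0, 8, 0]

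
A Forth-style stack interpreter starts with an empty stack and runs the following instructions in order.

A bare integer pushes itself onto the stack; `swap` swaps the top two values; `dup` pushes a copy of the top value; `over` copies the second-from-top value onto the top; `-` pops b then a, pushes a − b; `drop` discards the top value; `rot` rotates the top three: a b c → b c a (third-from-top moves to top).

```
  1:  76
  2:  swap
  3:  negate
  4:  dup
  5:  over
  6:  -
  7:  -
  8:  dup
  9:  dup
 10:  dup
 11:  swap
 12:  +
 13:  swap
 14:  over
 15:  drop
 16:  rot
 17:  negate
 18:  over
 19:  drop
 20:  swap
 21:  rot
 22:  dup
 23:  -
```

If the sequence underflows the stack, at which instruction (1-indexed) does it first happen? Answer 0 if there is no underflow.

76 → [76]
swap  — needs 2 operands, stack has 1 → underflow

2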